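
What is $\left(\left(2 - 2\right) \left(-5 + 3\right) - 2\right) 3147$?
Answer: $-6294$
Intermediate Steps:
$\left(\left(2 - 2\right) \left(-5 + 3\right) - 2\right) 3147 = \left(0 \left(-2\right) - 2\right) 3147 = \left(0 - 2\right) 3147 = \left(-2\right) 3147 = -6294$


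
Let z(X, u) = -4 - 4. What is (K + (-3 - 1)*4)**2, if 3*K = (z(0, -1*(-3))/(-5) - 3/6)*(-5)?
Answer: 11449/36 ≈ 318.03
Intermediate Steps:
z(X, u) = -8
K = -11/6 (K = ((-8/(-5) - 3/6)*(-5))/3 = ((-8*(-1/5) - 3*1/6)*(-5))/3 = ((8/5 - 1/2)*(-5))/3 = ((11/10)*(-5))/3 = (1/3)*(-11/2) = -11/6 ≈ -1.8333)
(K + (-3 - 1)*4)**2 = (-11/6 + (-3 - 1)*4)**2 = (-11/6 - 4*4)**2 = (-11/6 - 16)**2 = (-107/6)**2 = 11449/36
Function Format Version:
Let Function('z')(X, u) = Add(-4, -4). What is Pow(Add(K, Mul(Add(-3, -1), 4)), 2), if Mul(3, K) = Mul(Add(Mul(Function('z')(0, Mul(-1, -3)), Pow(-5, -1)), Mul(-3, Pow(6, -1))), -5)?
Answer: Rational(11449, 36) ≈ 318.03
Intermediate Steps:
Function('z')(X, u) = -8
K = Rational(-11, 6) (K = Mul(Rational(1, 3), Mul(Add(Mul(-8, Pow(-5, -1)), Mul(-3, Pow(6, -1))), -5)) = Mul(Rational(1, 3), Mul(Add(Mul(-8, Rational(-1, 5)), Mul(-3, Rational(1, 6))), -5)) = Mul(Rational(1, 3), Mul(Add(Rational(8, 5), Rational(-1, 2)), -5)) = Mul(Rational(1, 3), Mul(Rational(11, 10), -5)) = Mul(Rational(1, 3), Rational(-11, 2)) = Rational(-11, 6) ≈ -1.8333)
Pow(Add(K, Mul(Add(-3, -1), 4)), 2) = Pow(Add(Rational(-11, 6), Mul(Add(-3, -1), 4)), 2) = Pow(Add(Rational(-11, 6), Mul(-4, 4)), 2) = Pow(Add(Rational(-11, 6), -16), 2) = Pow(Rational(-107, 6), 2) = Rational(11449, 36)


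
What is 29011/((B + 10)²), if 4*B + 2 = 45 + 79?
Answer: 116044/6561 ≈ 17.687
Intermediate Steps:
B = 61/2 (B = -½ + (45 + 79)/4 = -½ + (¼)*124 = -½ + 31 = 61/2 ≈ 30.500)
29011/((B + 10)²) = 29011/((61/2 + 10)²) = 29011/((81/2)²) = 29011/(6561/4) = 29011*(4/6561) = 116044/6561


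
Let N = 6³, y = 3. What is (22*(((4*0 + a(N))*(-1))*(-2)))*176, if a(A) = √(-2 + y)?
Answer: 7744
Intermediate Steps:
N = 216
a(A) = 1 (a(A) = √(-2 + 3) = √1 = 1)
(22*(((4*0 + a(N))*(-1))*(-2)))*176 = (22*(((4*0 + 1)*(-1))*(-2)))*176 = (22*(((0 + 1)*(-1))*(-2)))*176 = (22*((1*(-1))*(-2)))*176 = (22*(-1*(-2)))*176 = (22*2)*176 = 44*176 = 7744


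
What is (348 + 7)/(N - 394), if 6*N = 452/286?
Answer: -152295/168913 ≈ -0.90162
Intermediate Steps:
N = 113/429 (N = (452/286)/6 = (452*(1/286))/6 = (1/6)*(226/143) = 113/429 ≈ 0.26340)
(348 + 7)/(N - 394) = (348 + 7)/(113/429 - 394) = 355/(-168913/429) = 355*(-429/168913) = -152295/168913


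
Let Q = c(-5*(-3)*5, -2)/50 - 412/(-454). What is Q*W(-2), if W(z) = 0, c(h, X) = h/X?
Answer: 0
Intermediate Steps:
Q = 143/908 (Q = ((-5*(-3)*5)/(-2))/50 - 412/(-454) = ((15*5)*(-1/2))*(1/50) - 412*(-1/454) = (75*(-1/2))*(1/50) + 206/227 = -75/2*1/50 + 206/227 = -3/4 + 206/227 = 143/908 ≈ 0.15749)
Q*W(-2) = (143/908)*0 = 0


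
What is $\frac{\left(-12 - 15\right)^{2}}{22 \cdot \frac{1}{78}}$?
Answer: $\frac{28431}{11} \approx 2584.6$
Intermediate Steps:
$\frac{\left(-12 - 15\right)^{2}}{22 \cdot \frac{1}{78}} = \frac{\left(-27\right)^{2}}{22 \cdot \frac{1}{78}} = \frac{729}{\frac{11}{39}} = 729 \cdot \frac{39}{11} = \frac{28431}{11}$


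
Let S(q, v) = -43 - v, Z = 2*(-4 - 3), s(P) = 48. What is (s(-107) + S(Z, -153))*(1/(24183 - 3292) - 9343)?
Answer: -30839168696/20891 ≈ -1.4762e+6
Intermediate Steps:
Z = -14 (Z = 2*(-7) = -14)
(s(-107) + S(Z, -153))*(1/(24183 - 3292) - 9343) = (48 + (-43 - 1*(-153)))*(1/(24183 - 3292) - 9343) = (48 + (-43 + 153))*(1/20891 - 9343) = (48 + 110)*(1/20891 - 9343) = 158*(-195184612/20891) = -30839168696/20891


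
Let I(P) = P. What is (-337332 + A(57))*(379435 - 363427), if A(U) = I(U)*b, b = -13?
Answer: -5411872584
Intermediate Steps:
A(U) = -13*U (A(U) = U*(-13) = -13*U)
(-337332 + A(57))*(379435 - 363427) = (-337332 - 13*57)*(379435 - 363427) = (-337332 - 741)*16008 = -338073*16008 = -5411872584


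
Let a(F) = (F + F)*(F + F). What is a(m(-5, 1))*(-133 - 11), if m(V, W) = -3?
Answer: -5184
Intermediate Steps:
a(F) = 4*F² (a(F) = (2*F)*(2*F) = 4*F²)
a(m(-5, 1))*(-133 - 11) = (4*(-3)²)*(-133 - 11) = (4*9)*(-144) = 36*(-144) = -5184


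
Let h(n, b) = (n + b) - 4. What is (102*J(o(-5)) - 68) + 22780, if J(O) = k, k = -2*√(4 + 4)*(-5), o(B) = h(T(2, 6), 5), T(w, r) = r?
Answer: 22712 + 2040*√2 ≈ 25597.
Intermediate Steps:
h(n, b) = -4 + b + n (h(n, b) = (b + n) - 4 = -4 + b + n)
o(B) = 7 (o(B) = -4 + 5 + 6 = 7)
k = 20*√2 (k = -4*√2*(-5) = 20*√2 ≈ 28.284)
J(O) = 20*√2
(102*J(o(-5)) - 68) + 22780 = (102*(20*√2) - 68) + 22780 = (2040*√2 - 68) + 22780 = (-68 + 2040*√2) + 22780 = 22712 + 2040*√2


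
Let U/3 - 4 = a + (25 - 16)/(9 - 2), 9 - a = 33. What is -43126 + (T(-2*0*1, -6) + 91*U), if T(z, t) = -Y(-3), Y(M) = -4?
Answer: -48231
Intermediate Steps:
a = -24 (a = 9 - 1*33 = 9 - 33 = -24)
T(z, t) = 4 (T(z, t) = -1*(-4) = 4)
U = -393/7 (U = 12 + 3*(-24 + (25 - 16)/(9 - 2)) = 12 + 3*(-24 + 9/7) = 12 + 3*(-159/7) = 12 - 477/7 = -393/7 ≈ -56.143)
-43126 + (T(-2*0*1, -6) + 91*U) = -43126 + (4 + 91*(-393/7)) = -43126 + (4 - 5109) = -43126 - 5105 = -48231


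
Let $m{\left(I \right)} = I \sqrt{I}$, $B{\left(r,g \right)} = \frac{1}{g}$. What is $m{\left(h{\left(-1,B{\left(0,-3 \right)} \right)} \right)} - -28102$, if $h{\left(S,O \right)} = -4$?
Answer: $28102 - 8 i \approx 28102.0 - 8.0 i$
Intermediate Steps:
$m{\left(I \right)} = I^{\frac{3}{2}}$
$m{\left(h{\left(-1,B{\left(0,-3 \right)} \right)} \right)} - -28102 = \left(-4\right)^{\frac{3}{2}} - -28102 = - 8 i + 28102 = 28102 - 8 i$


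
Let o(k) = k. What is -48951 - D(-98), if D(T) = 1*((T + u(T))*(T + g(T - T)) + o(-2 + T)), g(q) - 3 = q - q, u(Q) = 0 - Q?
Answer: -48851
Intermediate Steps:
u(Q) = -Q
g(q) = 3 (g(q) = 3 + (q - q) = 3 + 0 = 3)
D(T) = -2 + T (D(T) = 1*((T - T)*(T + 3) + (-2 + T)) = 1*(0*(3 + T) + (-2 + T)) = 1*(0 + (-2 + T)) = 1*(-2 + T) = -2 + T)
-48951 - D(-98) = -48951 - (-2 - 98) = -48951 - 1*(-100) = -48951 + 100 = -48851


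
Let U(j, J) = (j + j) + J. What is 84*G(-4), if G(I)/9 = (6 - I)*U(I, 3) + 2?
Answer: -36288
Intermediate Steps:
U(j, J) = J + 2*j (U(j, J) = 2*j + J = J + 2*j)
G(I) = 18 + 9*(3 + 2*I)*(6 - I) (G(I) = 9*((6 - I)*(3 + 2*I) + 2) = 9*((3 + 2*I)*(6 - I) + 2) = 9*(2 + (3 + 2*I)*(6 - I)) = 18 + 9*(3 + 2*I)*(6 - I))
84*G(-4) = 84*(180 - 18*(-4)² + 81*(-4)) = 84*(180 - 18*16 - 324) = 84*(180 - 288 - 324) = 84*(-432) = -36288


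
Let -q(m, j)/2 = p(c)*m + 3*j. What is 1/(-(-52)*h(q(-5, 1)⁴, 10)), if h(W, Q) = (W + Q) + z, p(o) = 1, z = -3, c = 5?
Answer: 1/13676 ≈ 7.3121e-5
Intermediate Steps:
q(m, j) = -6*j - 2*m (q(m, j) = -2*(1*m + 3*j) = -2*(m + 3*j) = -6*j - 2*m)
h(W, Q) = -3 + Q + W (h(W, Q) = (W + Q) - 3 = (Q + W) - 3 = -3 + Q + W)
1/(-(-52)*h(q(-5, 1)⁴, 10)) = 1/(-(-52)*(-3 + 10 + (-6*1 - 2*(-5))⁴)) = 1/(-(-52)*(-3 + 10 + (-6 + 10)⁴)) = 1/(-(-52)*(-3 + 10 + 4⁴)) = 1/(-(-52)*(-3 + 10 + 256)) = 1/(-(-52)*263) = 1/(-52*(-263)) = 1/13676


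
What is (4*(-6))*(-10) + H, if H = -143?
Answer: 97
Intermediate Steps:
(4*(-6))*(-10) + H = (4*(-6))*(-10) - 143 = -24*(-10) - 143 = 240 - 143 = 97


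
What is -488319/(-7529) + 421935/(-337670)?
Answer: 32342785623/508463486 ≈ 63.609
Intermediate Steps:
-488319/(-7529) + 421935/(-337670) = -488319*(-1/7529) + 421935*(-1/337670) = 488319/7529 - 84387/67534 = 32342785623/508463486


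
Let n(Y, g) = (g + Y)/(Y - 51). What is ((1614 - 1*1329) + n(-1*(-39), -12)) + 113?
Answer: 1583/4 ≈ 395.75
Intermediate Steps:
n(Y, g) = (Y + g)/(-51 + Y)
((1614 - 1*1329) + n(-1*(-39), -12)) + 113 = ((1614 - 1*1329) + (-1*(-39) - 12)/(-51 - 1*(-39))) + 113 = ((1614 - 1329) + (39 - 12)/(-51 + 39)) + 113 = (285 + 27/(-12)) + 113 = (285 - 1/12*27) + 113 = (285 - 9/4) + 113 = 1131/4 + 113 = 1583/4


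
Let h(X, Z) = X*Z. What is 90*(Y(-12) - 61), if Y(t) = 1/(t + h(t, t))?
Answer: -120765/22 ≈ -5489.3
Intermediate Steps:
Y(t) = 1/(t + t²) (Y(t) = 1/(t + t*t) = 1/(t + t²))
90*(Y(-12) - 61) = 90*(1/((-12)*(1 - 12)) - 61) = 90*(-1/12/(-11) - 61) = 90*(-1/12*(-1/11) - 61) = 90*(1/132 - 61) = 90*(-8051/132) = -120765/22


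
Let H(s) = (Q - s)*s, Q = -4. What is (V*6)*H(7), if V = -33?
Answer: 15246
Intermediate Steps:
H(s) = s*(-4 - s) (H(s) = (-4 - s)*s = s*(-4 - s))
(V*6)*H(7) = (-33*6)*(-1*7*(4 + 7)) = -(-198)*7*11 = -198*(-77) = 15246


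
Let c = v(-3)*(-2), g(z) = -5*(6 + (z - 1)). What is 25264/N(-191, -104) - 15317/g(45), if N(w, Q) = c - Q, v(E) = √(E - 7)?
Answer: 102893169/339250 + 6316*I*√10/1357 ≈ 303.3 + 14.718*I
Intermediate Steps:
v(E) = √(-7 + E)
g(z) = -25 - 5*z (g(z) = -5*(6 + (-1 + z)) = -5*(5 + z) = -25 - 5*z)
c = -2*I*√10 (c = √(-7 - 3)*(-2) = √(-10)*(-2) = (I*√10)*(-2) = -2*I*√10 ≈ -6.3246*I)
N(w, Q) = -Q - 2*I*√10 (N(w, Q) = -2*I*√10 - Q = -Q - 2*I*√10)
25264/N(-191, -104) - 15317/g(45) = 25264/(-1*(-104) - 2*I*√10) - 15317/(-25 - 5*45) = 25264/(104 - 2*I*√10) - 15317/(-25 - 225) = 25264/(104 - 2*I*√10) - 15317/(-250) = 25264/(104 - 2*I*√10) - 15317*(-1/250) = 25264/(104 - 2*I*√10) + 15317/250 = 15317/250 + 25264/(104 - 2*I*√10)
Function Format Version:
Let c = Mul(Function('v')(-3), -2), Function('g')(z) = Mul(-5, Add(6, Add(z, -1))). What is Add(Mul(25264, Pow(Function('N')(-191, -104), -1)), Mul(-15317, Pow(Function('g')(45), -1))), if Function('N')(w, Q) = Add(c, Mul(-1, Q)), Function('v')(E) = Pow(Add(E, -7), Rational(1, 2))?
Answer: Add(Rational(102893169, 339250), Mul(Rational(6316, 1357), I, Pow(10, Rational(1, 2)))) ≈ Add(303.30, Mul(14.718, I))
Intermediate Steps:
Function('v')(E) = Pow(Add(-7, E), Rational(1, 2))
Function('g')(z) = Add(-25, Mul(-5, z)) (Function('g')(z) = Mul(-5, Add(6, Add(-1, z))) = Mul(-5, Add(5, z)) = Add(-25, Mul(-5, z)))
c = Mul(-2, I, Pow(10, Rational(1, 2))) (c = Mul(Pow(Add(-7, -3), Rational(1, 2)), -2) = Mul(Pow(-10, Rational(1, 2)), -2) = Mul(Mul(I, Pow(10, Rational(1, 2))), -2) = Mul(-2, I, Pow(10, Rational(1, 2))) ≈ Mul(-6.3246, I))
Function('N')(w, Q) = Add(Mul(-1, Q), Mul(-2, I, Pow(10, Rational(1, 2)))) (Function('N')(w, Q) = Add(Mul(-2, I, Pow(10, Rational(1, 2))), Mul(-1, Q)) = Add(Mul(-1, Q), Mul(-2, I, Pow(10, Rational(1, 2)))))
Add(Mul(25264, Pow(Function('N')(-191, -104), -1)), Mul(-15317, Pow(Function('g')(45), -1))) = Add(Mul(25264, Pow(Add(Mul(-1, -104), Mul(-2, I, Pow(10, Rational(1, 2)))), -1)), Mul(-15317, Pow(Add(-25, Mul(-5, 45)), -1))) = Add(Mul(25264, Pow(Add(104, Mul(-2, I, Pow(10, Rational(1, 2)))), -1)), Mul(-15317, Pow(Add(-25, -225), -1))) = Add(Mul(25264, Pow(Add(104, Mul(-2, I, Pow(10, Rational(1, 2)))), -1)), Mul(-15317, Pow(-250, -1))) = Add(Mul(25264, Pow(Add(104, Mul(-2, I, Pow(10, Rational(1, 2)))), -1)), Mul(-15317, Rational(-1, 250))) = Add(Mul(25264, Pow(Add(104, Mul(-2, I, Pow(10, Rational(1, 2)))), -1)), Rational(15317, 250)) = Add(Rational(15317, 250), Mul(25264, Pow(Add(104, Mul(-2, I, Pow(10, Rational(1, 2)))), -1)))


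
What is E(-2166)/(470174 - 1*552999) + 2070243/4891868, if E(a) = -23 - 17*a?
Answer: -8547974057/405168967100 ≈ -0.021097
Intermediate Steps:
E(-2166)/(470174 - 1*552999) + 2070243/4891868 = (-23 - 17*(-2166))/(470174 - 1*552999) + 2070243/4891868 = (-23 + 36822)/(470174 - 552999) + 2070243*(1/4891868) = 36799/(-82825) + 2070243/4891868 = 36799*(-1/82825) + 2070243/4891868 = -36799/82825 + 2070243/4891868 = -8547974057/405168967100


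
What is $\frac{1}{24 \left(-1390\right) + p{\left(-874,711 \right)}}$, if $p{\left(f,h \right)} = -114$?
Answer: $- \frac{1}{33474} \approx -2.9874 \cdot 10^{-5}$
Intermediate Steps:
$\frac{1}{24 \left(-1390\right) + p{\left(-874,711 \right)}} = \frac{1}{24 \left(-1390\right) - 114} = \frac{1}{-33360 - 114} = \frac{1}{-33474} = - \frac{1}{33474}$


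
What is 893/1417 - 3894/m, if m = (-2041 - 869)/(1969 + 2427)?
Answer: 4043139773/687245 ≈ 5883.1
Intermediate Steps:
m = -1455/2198 (m = -2910/4396 = -2910*1/4396 = -1455/2198 ≈ -0.66197)
893/1417 - 3894/m = 893/1417 - 3894/(-1455/2198) = 893*(1/1417) - 3894*(-2198/1455) = 893/1417 + 2853004/485 = 4043139773/687245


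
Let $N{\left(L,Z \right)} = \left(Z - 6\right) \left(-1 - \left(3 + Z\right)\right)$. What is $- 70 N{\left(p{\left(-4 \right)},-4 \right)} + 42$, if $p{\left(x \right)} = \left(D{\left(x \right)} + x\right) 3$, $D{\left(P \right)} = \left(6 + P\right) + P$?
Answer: $42$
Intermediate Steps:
$D{\left(P \right)} = 6 + 2 P$
$p{\left(x \right)} = 18 + 9 x$ ($p{\left(x \right)} = \left(\left(6 + 2 x\right) + x\right) 3 = \left(6 + 3 x\right) 3 = 18 + 9 x$)
$N{\left(L,Z \right)} = \left(-6 + Z\right) \left(-4 - Z\right)$
$- 70 N{\left(p{\left(-4 \right)},-4 \right)} + 42 = - 70 \left(24 - \left(-4\right)^{2} + 2 \left(-4\right)\right) + 42 = - 70 \left(24 - 16 - 8\right) + 42 = \left(-70\right) 0 + 42 = 0 + 42 = 42$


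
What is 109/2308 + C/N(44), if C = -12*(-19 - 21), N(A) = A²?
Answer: 82429/279268 ≈ 0.29516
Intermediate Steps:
C = 480 (C = -12*(-40) = 480)
109/2308 + C/N(44) = 109/2308 + 480/(44²) = 109*(1/2308) + 480/1936 = 109/2308 + 480*(1/1936) = 109/2308 + 30/121 = 82429/279268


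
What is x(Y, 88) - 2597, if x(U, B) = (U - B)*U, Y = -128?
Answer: 25051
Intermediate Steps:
x(U, B) = U*(U - B)
x(Y, 88) - 2597 = -128*(-128 - 1*88) - 2597 = -128*(-128 - 88) - 2597 = -128*(-216) - 2597 = 27648 - 2597 = 25051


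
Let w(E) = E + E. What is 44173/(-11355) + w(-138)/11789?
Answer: -523889477/133864095 ≈ -3.9136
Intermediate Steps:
w(E) = 2*E
44173/(-11355) + w(-138)/11789 = 44173/(-11355) + (2*(-138))/11789 = 44173*(-1/11355) - 276*1/11789 = -44173/11355 - 276/11789 = -523889477/133864095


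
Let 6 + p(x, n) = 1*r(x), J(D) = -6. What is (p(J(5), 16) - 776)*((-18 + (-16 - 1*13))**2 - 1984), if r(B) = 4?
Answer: -175050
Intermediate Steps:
p(x, n) = -2 (p(x, n) = -6 + 1*4 = -6 + 4 = -2)
(p(J(5), 16) - 776)*((-18 + (-16 - 1*13))**2 - 1984) = (-2 - 776)*((-18 + (-16 - 1*13))**2 - 1984) = -778*((-18 + (-16 - 13))**2 - 1984) = -778*((-18 - 29)**2 - 1984) = -778*((-47)**2 - 1984) = -778*(2209 - 1984) = -778*225 = -175050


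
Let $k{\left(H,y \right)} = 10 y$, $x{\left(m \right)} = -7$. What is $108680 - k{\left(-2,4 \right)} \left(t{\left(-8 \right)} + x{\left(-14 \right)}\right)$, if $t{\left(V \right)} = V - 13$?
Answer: $109800$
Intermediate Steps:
$t{\left(V \right)} = -13 + V$
$108680 - k{\left(-2,4 \right)} \left(t{\left(-8 \right)} + x{\left(-14 \right)}\right) = 108680 - 10 \cdot 4 \left(\left(-13 - 8\right) - 7\right) = 108680 - 40 \left(-21 - 7\right) = 108680 - 40 \left(-28\right) = 108680 - -1120 = 108680 + 1120 = 109800$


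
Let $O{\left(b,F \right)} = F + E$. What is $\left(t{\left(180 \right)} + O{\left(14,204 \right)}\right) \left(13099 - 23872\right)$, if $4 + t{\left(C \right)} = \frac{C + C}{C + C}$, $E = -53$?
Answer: $-1594404$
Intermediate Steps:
$O{\left(b,F \right)} = -53 + F$ ($O{\left(b,F \right)} = F - 53 = -53 + F$)
$t{\left(C \right)} = -3$ ($t{\left(C \right)} = -4 + \frac{C + C}{C + C} = -4 + \frac{2 C}{2 C} = -4 + 2 C \frac{1}{2 C} = -4 + 1 = -3$)
$\left(t{\left(180 \right)} + O{\left(14,204 \right)}\right) \left(13099 - 23872\right) = \left(-3 + \left(-53 + 204\right)\right) \left(13099 - 23872\right) = \left(-3 + 151\right) \left(-10773\right) = 148 \left(-10773\right) = -1594404$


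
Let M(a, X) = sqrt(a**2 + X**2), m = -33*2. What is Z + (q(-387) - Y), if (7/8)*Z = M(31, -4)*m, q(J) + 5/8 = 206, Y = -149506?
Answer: 1197691/8 - 528*sqrt(977)/7 ≈ 1.4735e+5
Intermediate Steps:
q(J) = 1643/8 (q(J) = -5/8 + 206 = 1643/8)
m = -66
M(a, X) = sqrt(X**2 + a**2)
Z = -528*sqrt(977)/7 (Z = 8*(sqrt((-4)**2 + 31**2)*(-66))/7 = 8*(sqrt(16 + 961)*(-66))/7 = 8*(sqrt(977)*(-66))/7 = 8*(-66*sqrt(977))/7 = -528*sqrt(977)/7 ≈ -2357.7)
Z + (q(-387) - Y) = -528*sqrt(977)/7 + (1643/8 - 1*(-149506)) = -528*sqrt(977)/7 + (1643/8 + 149506) = -528*sqrt(977)/7 + 1197691/8 = 1197691/8 - 528*sqrt(977)/7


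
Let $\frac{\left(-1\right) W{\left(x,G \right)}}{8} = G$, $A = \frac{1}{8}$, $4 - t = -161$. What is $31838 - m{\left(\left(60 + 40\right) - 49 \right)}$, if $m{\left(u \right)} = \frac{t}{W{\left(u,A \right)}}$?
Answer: $32003$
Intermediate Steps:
$t = 165$ ($t = 4 - -161 = 4 + 161 = 165$)
$A = \frac{1}{8} \approx 0.125$
$W{\left(x,G \right)} = - 8 G$
$m{\left(u \right)} = -165$ ($m{\left(u \right)} = \frac{165}{\left(-8\right) \frac{1}{8}} = \frac{165}{-1} = 165 \left(-1\right) = -165$)
$31838 - m{\left(\left(60 + 40\right) - 49 \right)} = 31838 - -165 = 31838 + 165 = 32003$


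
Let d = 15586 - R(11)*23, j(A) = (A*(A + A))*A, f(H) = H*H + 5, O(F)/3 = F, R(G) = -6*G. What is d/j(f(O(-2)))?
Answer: 8552/68921 ≈ 0.12408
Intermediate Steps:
O(F) = 3*F
f(H) = 5 + H² (f(H) = H² + 5 = 5 + H²)
j(A) = 2*A³ (j(A) = (A*(2*A))*A = (2*A²)*A = 2*A³)
d = 17104 (d = 15586 - (-6*11)*23 = 15586 - (-66)*23 = 15586 - 1*(-1518) = 15586 + 1518 = 17104)
d/j(f(O(-2))) = 17104/((2*(5 + (3*(-2))²)³)) = 17104/((2*(5 + (-6)²)³)) = 17104/((2*(5 + 36)³)) = 17104/((2*41³)) = 17104/((2*68921)) = 17104/137842 = 17104*(1/137842) = 8552/68921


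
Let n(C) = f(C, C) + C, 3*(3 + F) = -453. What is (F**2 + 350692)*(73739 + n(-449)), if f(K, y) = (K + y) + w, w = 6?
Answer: 27106390384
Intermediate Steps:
F = -154 (F = -3 + (1/3)*(-453) = -3 - 151 = -154)
f(K, y) = 6 + K + y (f(K, y) = (K + y) + 6 = 6 + K + y)
n(C) = 6 + 3*C (n(C) = (6 + C + C) + C = (6 + 2*C) + C = 6 + 3*C)
(F**2 + 350692)*(73739 + n(-449)) = ((-154)**2 + 350692)*(73739 + (6 + 3*(-449))) = (23716 + 350692)*(73739 + (6 - 1347)) = 374408*(73739 - 1341) = 374408*72398 = 27106390384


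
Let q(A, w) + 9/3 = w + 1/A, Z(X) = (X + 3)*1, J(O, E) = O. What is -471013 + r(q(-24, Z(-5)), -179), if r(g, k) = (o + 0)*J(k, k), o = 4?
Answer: -471729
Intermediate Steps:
Z(X) = 3 + X (Z(X) = (3 + X)*1 = 3 + X)
q(A, w) = -3 + w + 1/A (q(A, w) = -3 + (w + 1/A) = -3 + w + 1/A)
r(g, k) = 4*k (r(g, k) = (4 + 0)*k = 4*k)
-471013 + r(q(-24, Z(-5)), -179) = -471013 + 4*(-179) = -471013 - 716 = -471729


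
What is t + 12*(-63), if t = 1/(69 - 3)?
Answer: -49895/66 ≈ -755.98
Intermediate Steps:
t = 1/66 ≈ 0.015152
t + 12*(-63) = 1/66 + 12*(-63) = 1/66 - 756 = -49895/66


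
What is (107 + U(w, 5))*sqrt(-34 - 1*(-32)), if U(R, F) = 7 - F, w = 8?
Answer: 109*I*sqrt(2) ≈ 154.15*I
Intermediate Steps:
(107 + U(w, 5))*sqrt(-34 - 1*(-32)) = (107 + (7 - 1*5))*sqrt(-34 - 1*(-32)) = (107 + (7 - 5))*sqrt(-34 + 32) = (107 + 2)*sqrt(-2) = 109*(I*sqrt(2)) = 109*I*sqrt(2)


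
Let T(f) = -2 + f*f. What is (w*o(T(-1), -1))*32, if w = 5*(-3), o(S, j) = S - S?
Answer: 0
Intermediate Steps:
T(f) = -2 + f²
o(S, j) = 0
w = -15
(w*o(T(-1), -1))*32 = -15*0*32 = 0*32 = 0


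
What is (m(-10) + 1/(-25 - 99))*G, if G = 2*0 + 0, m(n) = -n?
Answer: 0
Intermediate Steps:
G = 0 (G = 0 + 0 = 0)
(m(-10) + 1/(-25 - 99))*G = (-1*(-10) + 1/(-25 - 99))*0 = (10 + 1/(-124))*0 = (10 - 1/124)*0 = (1239/124)*0 = 0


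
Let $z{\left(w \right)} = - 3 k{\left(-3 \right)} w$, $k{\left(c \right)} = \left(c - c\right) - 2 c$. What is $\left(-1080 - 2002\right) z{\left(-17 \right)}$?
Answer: $-943092$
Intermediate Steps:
$k{\left(c \right)} = - 2 c$ ($k{\left(c \right)} = 0 - 2 c = - 2 c$)
$z{\left(w \right)} = - 18 w$ ($z{\left(w \right)} = - 3 \left(\left(-2\right) \left(-3\right)\right) w = \left(-3\right) 6 w = - 18 w$)
$\left(-1080 - 2002\right) z{\left(-17 \right)} = \left(-1080 - 2002\right) \left(\left(-18\right) \left(-17\right)\right) = \left(-3082\right) 306 = -943092$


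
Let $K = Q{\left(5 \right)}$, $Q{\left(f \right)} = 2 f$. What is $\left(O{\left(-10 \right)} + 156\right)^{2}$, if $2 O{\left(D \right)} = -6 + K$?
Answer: $24964$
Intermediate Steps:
$K = 10$ ($K = 2 \cdot 5 = 10$)
$O{\left(D \right)} = 2$ ($O{\left(D \right)} = \frac{-6 + 10}{2} = \frac{1}{2} \cdot 4 = 2$)
$\left(O{\left(-10 \right)} + 156\right)^{2} = \left(2 + 156\right)^{2} = 158^{2} = 24964$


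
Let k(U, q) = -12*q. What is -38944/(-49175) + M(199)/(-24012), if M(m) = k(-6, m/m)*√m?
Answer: 38944/49175 + √199/2001 ≈ 0.79900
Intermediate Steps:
M(m) = -12*√m (M(m) = (-12*m/m)*√m = (-12*1)*√m = -12*√m)
-38944/(-49175) + M(199)/(-24012) = -38944/(-49175) - 12*√199/(-24012) = -38944*(-1/49175) - 12*√199*(-1/24012) = 38944/49175 + √199/2001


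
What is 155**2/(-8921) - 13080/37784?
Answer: -128055910/42133883 ≈ -3.0393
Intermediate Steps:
155**2/(-8921) - 13080/37784 = 24025*(-1/8921) - 13080*1/37784 = -24025/8921 - 1635/4723 = -128055910/42133883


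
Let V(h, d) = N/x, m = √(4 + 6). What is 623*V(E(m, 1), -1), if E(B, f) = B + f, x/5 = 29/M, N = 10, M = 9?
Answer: 11214/29 ≈ 386.69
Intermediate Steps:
m = √10 ≈ 3.1623
x = 145/9 (x = 5*(29/9) = 145/9 ≈ 16.111)
V(h, d) = 18/29 (V(h, d) = 10/(145/9) = 10*(9/145) = 18/29)
623*V(E(m, 1), -1) = 623*(18/29) = 11214/29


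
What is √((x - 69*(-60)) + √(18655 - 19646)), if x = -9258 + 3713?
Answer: √(-1405 + I*√991) ≈ 0.4199 + 37.486*I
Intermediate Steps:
x = -5545
√((x - 69*(-60)) + √(18655 - 19646)) = √((-5545 - 69*(-60)) + √(18655 - 19646)) = √((-5545 + 4140) + √(-991)) = √(-1405 + I*√991)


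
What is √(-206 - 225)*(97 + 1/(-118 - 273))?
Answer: 37926*I*√431/391 ≈ 2013.7*I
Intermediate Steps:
√(-206 - 225)*(97 + 1/(-118 - 273)) = √(-431)*(97 + 1/(-391)) = (I*√431)*(97 - 1/391) = (I*√431)*(37926/391) = 37926*I*√431/391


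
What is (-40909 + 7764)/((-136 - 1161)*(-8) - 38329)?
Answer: 33145/27953 ≈ 1.1857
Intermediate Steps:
(-40909 + 7764)/((-136 - 1161)*(-8) - 38329) = -33145/(-1297*(-8) - 38329) = -33145/(10376 - 38329) = -33145/(-27953) = -33145*(-1/27953) = 33145/27953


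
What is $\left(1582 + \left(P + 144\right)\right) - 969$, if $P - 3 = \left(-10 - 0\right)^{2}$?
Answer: $860$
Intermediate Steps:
$P = 103$ ($P = 3 + \left(-10 - 0\right)^{2} = 3 + \left(-10 + 0\right)^{2} = 3 + \left(-10\right)^{2} = 3 + 100 = 103$)
$\left(1582 + \left(P + 144\right)\right) - 969 = \left(1582 + \left(103 + 144\right)\right) - 969 = \left(1582 + 247\right) - 969 = 1829 - 969 = 860$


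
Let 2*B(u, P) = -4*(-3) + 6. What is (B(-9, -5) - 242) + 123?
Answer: -110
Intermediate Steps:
B(u, P) = 9 (B(u, P) = (-4*(-3) + 6)/2 = (12 + 6)/2 = (½)*18 = 9)
(B(-9, -5) - 242) + 123 = (9 - 242) + 123 = -233 + 123 = -110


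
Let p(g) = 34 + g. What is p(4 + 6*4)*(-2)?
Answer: -124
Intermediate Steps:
p(4 + 6*4)*(-2) = (34 + (4 + 6*4))*(-2) = (34 + (4 + 24))*(-2) = (34 + 28)*(-2) = 62*(-2) = -124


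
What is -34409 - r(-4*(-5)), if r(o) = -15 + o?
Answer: -34414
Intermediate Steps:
-34409 - r(-4*(-5)) = -34409 - (-15 - 4*(-5)) = -34409 - (-15 + 20) = -34409 - 1*5 = -34409 - 5 = -34414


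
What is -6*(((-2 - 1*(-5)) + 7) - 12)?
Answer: 12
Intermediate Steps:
-6*(((-2 - 1*(-5)) + 7) - 12) = -6*(((-2 + 5) + 7) - 12) = -6*((3 + 7) - 12) = -6*(10 - 12) = -6*(-2) = 12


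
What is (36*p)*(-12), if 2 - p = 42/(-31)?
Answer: -44928/31 ≈ -1449.3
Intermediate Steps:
p = 104/31 (p = 2 - 42/(-31) = 2 - 42*(-1)/31 = 2 - 1*(-42/31) = 2 + 42/31 = 104/31 ≈ 3.3548)
(36*p)*(-12) = (36*(104/31))*(-12) = (3744/31)*(-12) = -44928/31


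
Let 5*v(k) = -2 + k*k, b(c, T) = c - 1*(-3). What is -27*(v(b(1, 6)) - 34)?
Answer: 4212/5 ≈ 842.40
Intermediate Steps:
b(c, T) = 3 + c (b(c, T) = c + 3 = 3 + c)
v(k) = -⅖ + k²/5 (v(k) = (-2 + k*k)/5 = (-2 + k²)/5 = -⅖ + k²/5)
-27*(v(b(1, 6)) - 34) = -27*((-⅖ + (3 + 1)²/5) - 34) = -27*((-⅖ + (⅕)*4²) - 34) = -27*((-⅖ + (⅕)*16) - 34) = -27*((-⅖ + 16/5) - 34) = -27*(14/5 - 34) = -27*(-156/5) = 4212/5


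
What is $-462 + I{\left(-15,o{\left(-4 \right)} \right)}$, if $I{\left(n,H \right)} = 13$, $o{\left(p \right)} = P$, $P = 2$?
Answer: $-449$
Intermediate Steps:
$o{\left(p \right)} = 2$
$-462 + I{\left(-15,o{\left(-4 \right)} \right)} = -462 + 13 = -449$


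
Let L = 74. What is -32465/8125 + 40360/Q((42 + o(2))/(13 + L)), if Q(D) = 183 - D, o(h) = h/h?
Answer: 2801399573/12900875 ≈ 217.15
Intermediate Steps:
o(h) = 1
-32465/8125 + 40360/Q((42 + o(2))/(13 + L)) = -32465/8125 + 40360/(183 - (42 + 1)/(13 + 74)) = -32465*1/8125 + 40360/(183 - 43/87) = -6493/1625 + 40360/(183 - 43/87) = -6493/1625 + 40360/(15878/87) = -6493/1625 + 40360*(87/15878) = -6493/1625 + 1755660/7939 = 2801399573/12900875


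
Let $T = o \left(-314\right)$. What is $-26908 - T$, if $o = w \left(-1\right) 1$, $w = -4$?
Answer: $-25652$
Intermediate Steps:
$o = 4$ ($o = \left(-4\right) \left(-1\right) 1 = 4 \cdot 1 = 4$)
$T = -1256$ ($T = 4 \left(-314\right) = -1256$)
$-26908 - T = -26908 - -1256 = -26908 + 1256 = -25652$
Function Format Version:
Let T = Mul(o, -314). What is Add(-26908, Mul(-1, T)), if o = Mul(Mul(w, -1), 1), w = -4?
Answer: -25652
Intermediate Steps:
o = 4 (o = Mul(Mul(-4, -1), 1) = Mul(4, 1) = 4)
T = -1256 (T = Mul(4, -314) = -1256)
Add(-26908, Mul(-1, T)) = Add(-26908, Mul(-1, -1256)) = Add(-26908, 1256) = -25652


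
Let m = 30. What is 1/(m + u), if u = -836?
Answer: -1/806 ≈ -0.0012407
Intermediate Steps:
1/(m + u) = 1/(30 - 836) = 1/(-806) = -1/806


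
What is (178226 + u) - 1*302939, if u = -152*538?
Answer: -206489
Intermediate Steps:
u = -81776
(178226 + u) - 1*302939 = (178226 - 81776) - 1*302939 = 96450 - 302939 = -206489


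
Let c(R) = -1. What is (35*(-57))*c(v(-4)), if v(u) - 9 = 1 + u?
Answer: 1995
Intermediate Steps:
v(u) = 10 + u (v(u) = 9 + (1 + u) = 10 + u)
(35*(-57))*c(v(-4)) = (35*(-57))*(-1) = -1995*(-1) = 1995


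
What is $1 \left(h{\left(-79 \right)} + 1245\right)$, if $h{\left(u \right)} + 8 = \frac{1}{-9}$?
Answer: $\frac{11132}{9} \approx 1236.9$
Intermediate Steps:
$h{\left(u \right)} = - \frac{73}{9}$ ($h{\left(u \right)} = -8 + \frac{1}{-9} = -8 - \frac{1}{9} = - \frac{73}{9}$)
$1 \left(h{\left(-79 \right)} + 1245\right) = 1 \left(- \frac{73}{9} + 1245\right) = 1 \cdot \frac{11132}{9} = \frac{11132}{9}$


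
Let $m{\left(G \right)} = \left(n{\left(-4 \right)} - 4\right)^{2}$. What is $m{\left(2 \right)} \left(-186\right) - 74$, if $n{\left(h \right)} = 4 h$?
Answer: $-74474$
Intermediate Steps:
$m{\left(G \right)} = 400$ ($m{\left(G \right)} = \left(4 \left(-4\right) - 4\right)^{2} = \left(-16 - 4\right)^{2} = \left(-20\right)^{2} = 400$)
$m{\left(2 \right)} \left(-186\right) - 74 = 400 \left(-186\right) - 74 = -74400 - 74 = -74474$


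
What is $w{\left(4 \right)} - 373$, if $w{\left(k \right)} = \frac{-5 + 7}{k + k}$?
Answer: $- \frac{1491}{4} \approx -372.75$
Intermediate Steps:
$w{\left(k \right)} = \frac{1}{k}$ ($w{\left(k \right)} = \frac{2}{2 k} = 2 \frac{1}{2 k} = \frac{1}{k}$)
$w{\left(4 \right)} - 373 = \frac{1}{4} - 373 = - \frac{1491}{4}$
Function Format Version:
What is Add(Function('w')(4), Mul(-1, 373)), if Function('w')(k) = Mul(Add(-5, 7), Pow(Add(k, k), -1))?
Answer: Rational(-1491, 4) ≈ -372.75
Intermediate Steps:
Function('w')(k) = Pow(k, -1) (Function('w')(k) = Mul(2, Pow(Mul(2, k), -1)) = Mul(2, Mul(Rational(1, 2), Pow(k, -1))) = Pow(k, -1))
Add(Function('w')(4), Mul(-1, 373)) = Add(Pow(4, -1), Mul(-1, 373)) = Add(Rational(1, 4), -373) = Rational(-1491, 4)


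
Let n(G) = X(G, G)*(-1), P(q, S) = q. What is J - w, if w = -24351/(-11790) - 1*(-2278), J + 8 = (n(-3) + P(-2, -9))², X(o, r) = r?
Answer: -8988167/3930 ≈ -2287.1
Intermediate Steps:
n(G) = -G (n(G) = G*(-1) = -G)
J = -7 (J = -8 + (-1*(-3) - 2)² = -8 + (3 - 2)² = -8 + 1² = -8 + 1 = -7)
w = 8960657/3930 (w = -24351*(-1/11790) + 2278 = 8117/3930 + 2278 = 8960657/3930 ≈ 2280.1)
J - w = -7 - 1*8960657/3930 = -7 - 8960657/3930 = -8988167/3930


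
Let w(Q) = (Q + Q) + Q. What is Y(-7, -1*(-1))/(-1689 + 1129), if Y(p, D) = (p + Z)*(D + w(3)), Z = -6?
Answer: 13/56 ≈ 0.23214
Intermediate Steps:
w(Q) = 3*Q (w(Q) = 2*Q + Q = 3*Q)
Y(p, D) = (-6 + p)*(9 + D) (Y(p, D) = (p - 6)*(D + 3*3) = (-6 + p)*(D + 9) = (-6 + p)*(9 + D))
Y(-7, -1*(-1))/(-1689 + 1129) = (-54 - (-6)*(-1) + 9*(-7) - 1*(-1)*(-7))/(-1689 + 1129) = (-54 - 6*1 - 63 + 1*(-7))/(-560) = (-54 - 6 - 63 - 7)*(-1/560) = -130*(-1/560) = 13/56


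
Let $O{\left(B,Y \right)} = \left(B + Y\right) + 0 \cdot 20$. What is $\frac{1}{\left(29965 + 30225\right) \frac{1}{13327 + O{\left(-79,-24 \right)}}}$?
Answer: $\frac{6612}{30095} \approx 0.2197$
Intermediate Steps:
$O{\left(B,Y \right)} = B + Y$ ($O{\left(B,Y \right)} = \left(B + Y\right) + 0 = B + Y$)
$\frac{1}{\left(29965 + 30225\right) \frac{1}{13327 + O{\left(-79,-24 \right)}}} = \frac{1}{\left(29965 + 30225\right) \frac{1}{13327 - 103}} = \frac{1}{60190 \frac{1}{13327 - 103}} = \frac{1}{60190 \cdot \frac{1}{13224}} = \frac{1}{\frac{30095}{6612}} = \frac{6612}{30095}$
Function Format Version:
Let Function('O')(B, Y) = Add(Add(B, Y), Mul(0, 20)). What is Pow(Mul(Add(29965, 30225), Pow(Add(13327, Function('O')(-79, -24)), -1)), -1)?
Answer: Rational(6612, 30095) ≈ 0.21970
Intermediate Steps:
Function('O')(B, Y) = Add(B, Y) (Function('O')(B, Y) = Add(Add(B, Y), 0) = Add(B, Y))
Pow(Mul(Add(29965, 30225), Pow(Add(13327, Function('O')(-79, -24)), -1)), -1) = Pow(Mul(Add(29965, 30225), Pow(Add(13327, Add(-79, -24)), -1)), -1) = Pow(Mul(60190, Pow(Add(13327, -103), -1)), -1) = Pow(Mul(60190, Pow(13224, -1)), -1) = Pow(Mul(60190, Rational(1, 13224)), -1) = Pow(Rational(30095, 6612), -1) = Rational(6612, 30095)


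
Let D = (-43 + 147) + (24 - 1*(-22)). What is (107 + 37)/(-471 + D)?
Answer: -48/107 ≈ -0.44860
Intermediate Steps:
D = 150 (D = 104 + (24 + 22) = 104 + 46 = 150)
(107 + 37)/(-471 + D) = (107 + 37)/(-471 + 150) = 144/(-321) = 144*(-1/321) = -48/107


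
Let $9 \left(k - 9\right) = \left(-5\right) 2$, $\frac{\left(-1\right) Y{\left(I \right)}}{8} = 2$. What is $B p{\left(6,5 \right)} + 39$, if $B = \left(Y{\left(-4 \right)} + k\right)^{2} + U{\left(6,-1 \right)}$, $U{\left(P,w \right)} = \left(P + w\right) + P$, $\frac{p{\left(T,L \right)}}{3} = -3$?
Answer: $- \frac{5869}{9} \approx -652.11$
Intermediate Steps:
$p{\left(T,L \right)} = -9$ ($p{\left(T,L \right)} = 3 \left(-3\right) = -9$)
$U{\left(P,w \right)} = w + 2 P$
$Y{\left(I \right)} = -16$ ($Y{\left(I \right)} = \left(-8\right) 2 = -16$)
$k = \frac{71}{9}$ ($k = 9 + \frac{\left(-5\right) 2}{9} = 9 + \frac{1}{9} \left(-10\right) = 9 - \frac{10}{9} = \frac{71}{9} \approx 7.8889$)
$B = \frac{6220}{81}$ ($B = \left(-16 + \frac{71}{9}\right)^{2} + \left(-1 + 2 \cdot 6\right) = \left(- \frac{73}{9}\right)^{2} + \left(-1 + 12\right) = \frac{5329}{81} + 11 = \frac{6220}{81} \approx 76.79$)
$B p{\left(6,5 \right)} + 39 = \frac{6220}{81} \left(-9\right) + 39 = - \frac{6220}{9} + 39 = - \frac{5869}{9}$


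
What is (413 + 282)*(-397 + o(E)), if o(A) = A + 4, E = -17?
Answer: -284950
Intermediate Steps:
o(A) = 4 + A
(413 + 282)*(-397 + o(E)) = (413 + 282)*(-397 + (4 - 17)) = 695*(-397 - 13) = 695*(-410) = -284950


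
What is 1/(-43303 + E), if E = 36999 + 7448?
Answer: 1/1144 ≈ 0.00087413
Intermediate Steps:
E = 44447
1/(-43303 + E) = 1/(-43303 + 44447) = 1/1144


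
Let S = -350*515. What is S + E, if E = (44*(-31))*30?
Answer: -221170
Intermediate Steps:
E = -40920 (E = -1364*30 = -40920)
S = -180250
S + E = -180250 - 40920 = -221170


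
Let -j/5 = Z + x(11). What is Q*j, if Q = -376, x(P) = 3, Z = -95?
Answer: -172960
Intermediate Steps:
j = 460 (j = -5*(-95 + 3) = -5*(-92) = 460)
Q*j = -376*460 = -172960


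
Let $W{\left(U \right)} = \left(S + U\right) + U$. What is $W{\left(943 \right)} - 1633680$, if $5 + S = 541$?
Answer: $-1631258$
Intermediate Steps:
$S = 536$ ($S = -5 + 541 = 536$)
$W{\left(U \right)} = 536 + 2 U$ ($W{\left(U \right)} = \left(536 + U\right) + U = 536 + 2 U$)
$W{\left(943 \right)} - 1633680 = \left(536 + 2 \cdot 943\right) - 1633680 = \left(536 + 1886\right) - 1633680 = 2422 - 1633680 = -1631258$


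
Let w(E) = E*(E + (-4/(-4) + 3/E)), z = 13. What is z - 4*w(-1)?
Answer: 1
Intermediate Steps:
w(E) = E*(1 + E + 3/E) (w(E) = E*(E + (-4*(-¼) + 3/E)) = E*(E + (1 + 3/E)) = E*(1 + E + 3/E))
z - 4*w(-1) = 13 - 4*(3 - 1 + (-1)²) = 13 - 4*(3 - 1 + 1) = 13 - 4*3 = 13 - 12 = 1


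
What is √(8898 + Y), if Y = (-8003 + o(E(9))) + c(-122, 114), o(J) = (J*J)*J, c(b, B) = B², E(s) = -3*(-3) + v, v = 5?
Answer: √16635 ≈ 128.98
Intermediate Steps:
E(s) = 14 (E(s) = -3*(-3) + 5 = 9 + 5 = 14)
o(J) = J³ (o(J) = J²*J = J³)
Y = 7737 (Y = (-8003 + 14³) + 114² = (-8003 + 2744) + 12996 = -5259 + 12996 = 7737)
√(8898 + Y) = √(8898 + 7737) = √16635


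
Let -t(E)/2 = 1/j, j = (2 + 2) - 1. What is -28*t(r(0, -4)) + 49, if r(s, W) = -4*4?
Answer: 203/3 ≈ 67.667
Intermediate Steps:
r(s, W) = -16
j = 3 (j = 4 - 1 = 3)
t(E) = -⅔ (t(E) = -2/3 = -2*⅓ = -⅔)
-28*t(r(0, -4)) + 49 = -28*(-⅔) + 49 = 56/3 + 49 = 203/3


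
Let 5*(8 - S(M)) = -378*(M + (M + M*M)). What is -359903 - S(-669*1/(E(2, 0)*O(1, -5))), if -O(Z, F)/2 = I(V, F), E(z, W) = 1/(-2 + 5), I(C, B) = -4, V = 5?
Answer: -812817853/160 ≈ -5.0801e+6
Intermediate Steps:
E(z, W) = ⅓ (E(z, W) = 1/3 = ⅓)
O(Z, F) = 8 (O(Z, F) = -2*(-4) = 8)
S(M) = 8 + 378*M²/5 + 756*M/5 (S(M) = 8 - (-378)*(M + (M + M*M))/5 = 8 - (-378)*(M + (M + M²))/5 = 8 - (-378)*(M² + 2*M)/5 = 8 - (-756*M - 378*M²)/5 = 8 + (378*M²/5 + 756*M/5) = 8 + 378*M²/5 + 756*M/5)
-359903 - S(-669*1/(E(2, 0)*O(1, -5))) = -359903 - (8 + 378*(-669/((⅓)*8))²/5 + 756*(-669/((⅓)*8))/5) = -359903 - (8 + 378*(-669/8/3)²/5 + 756*(-669/8/3)/5) = -359903 - (8 + 378*(-669*3/8)²/5 + 756*(-669*3/8)/5) = -359903 - (8 + 378*(-2007/8)²/5 + (756/5)*(-2007/8)) = -359903 - (8 + (378/5)*(4028049/64) - 379323/10) = -359903 - (8 + 761301261/160 - 379323/10) = -359903 - 1*755233373/160 = -359903 - 755233373/160 = -812817853/160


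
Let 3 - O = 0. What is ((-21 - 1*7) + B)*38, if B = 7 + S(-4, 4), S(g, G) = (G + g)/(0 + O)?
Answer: -798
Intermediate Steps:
O = 3 (O = 3 - 1*0 = 3 + 0 = 3)
S(g, G) = G/3 + g/3 (S(g, G) = (G + g)/(0 + 3) = (G + g)/3 = (G + g)*(1/3) = G/3 + g/3)
B = 7 (B = 7 + ((1/3)*4 + (1/3)*(-4)) = 7 + (4/3 - 4/3) = 7 + 0 = 7)
((-21 - 1*7) + B)*38 = ((-21 - 1*7) + 7)*38 = ((-21 - 7) + 7)*38 = (-28 + 7)*38 = -21*38 = -798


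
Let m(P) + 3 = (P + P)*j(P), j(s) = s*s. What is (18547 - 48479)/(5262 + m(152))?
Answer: -4276/1004125 ≈ -0.0042584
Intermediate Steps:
j(s) = s²
m(P) = -3 + 2*P³ (m(P) = -3 + (P + P)*P² = -3 + (2*P)*P² = -3 + 2*P³)
(18547 - 48479)/(5262 + m(152)) = (18547 - 48479)/(5262 + (-3 + 2*152³)) = -29932/(5262 + (-3 + 2*3511808)) = -29932/(5262 + (-3 + 7023616)) = -29932/(5262 + 7023613) = -29932/7028875 = -29932*1/7028875 = -4276/1004125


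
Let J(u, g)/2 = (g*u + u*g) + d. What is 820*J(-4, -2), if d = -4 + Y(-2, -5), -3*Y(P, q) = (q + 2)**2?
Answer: 14760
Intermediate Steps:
Y(P, q) = -(2 + q)**2/3 (Y(P, q) = -(q + 2)**2/3 = -(2 + q)**2/3)
d = -7 (d = -4 - (2 - 5)**2/3 = -4 - 1/3*(-3)**2 = -4 - 1/3*9 = -4 - 3 = -7)
J(u, g) = -14 + 4*g*u (J(u, g) = 2*((g*u + u*g) - 7) = 2*((g*u + g*u) - 7) = 2*(2*g*u - 7) = 2*(-7 + 2*g*u) = -14 + 4*g*u)
820*J(-4, -2) = 820*(-14 + 4*(-2)*(-4)) = 820*(-14 + 32) = 820*18 = 14760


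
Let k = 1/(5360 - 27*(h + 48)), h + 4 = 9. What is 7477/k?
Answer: 29377133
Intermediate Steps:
h = 5 (h = -4 + 9 = 5)
k = 1/3929 (k = 1/(5360 - 27*(5 + 48)) = 1/(5360 - 27*53) = 1/(5360 - 1431) = 1/3929 ≈ 0.00025452)
7477/k = 7477/(1/3929) = 7477*3929 = 29377133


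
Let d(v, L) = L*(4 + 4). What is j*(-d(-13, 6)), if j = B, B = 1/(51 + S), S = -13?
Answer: -24/19 ≈ -1.2632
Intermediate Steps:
d(v, L) = 8*L (d(v, L) = L*8 = 8*L)
B = 1/38 (B = 1/(51 - 13) = 1/38 ≈ 0.026316)
j = 1/38 ≈ 0.026316
j*(-d(-13, 6)) = (-8*6)/38 = (-1*48)/38 = (1/38)*(-48) = -24/19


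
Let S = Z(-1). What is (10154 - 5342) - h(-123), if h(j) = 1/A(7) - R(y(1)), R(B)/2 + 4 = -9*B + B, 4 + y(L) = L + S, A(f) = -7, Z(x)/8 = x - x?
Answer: 33965/7 ≈ 4852.1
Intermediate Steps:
Z(x) = 0 (Z(x) = 8*(x - x) = 8*0 = 0)
S = 0
y(L) = -4 + L (y(L) = -4 + (L + 0) = -4 + L)
R(B) = -8 - 16*B (R(B) = -8 + 2*(-9*B + B) = -8 + 2*(-8*B) = -8 - 16*B)
h(j) = -281/7 (h(j) = 1/(-7) - (-8 - 16*(-4 + 1)) = -⅐ - (-8 - 16*(-3)) = -⅐ - (-8 + 48) = -⅐ - 1*40 = -⅐ - 40 = -281/7)
(10154 - 5342) - h(-123) = (10154 - 5342) - 1*(-281/7) = 4812 + 281/7 = 33965/7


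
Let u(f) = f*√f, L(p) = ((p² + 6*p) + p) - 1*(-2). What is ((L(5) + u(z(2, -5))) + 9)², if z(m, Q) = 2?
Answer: 5049 + 284*√2 ≈ 5450.6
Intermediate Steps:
L(p) = 2 + p² + 7*p (L(p) = (p² + 7*p) + 2 = 2 + p² + 7*p)
u(f) = f^(3/2)
((L(5) + u(z(2, -5))) + 9)² = (((2 + 5² + 7*5) + 2^(3/2)) + 9)² = (((2 + 25 + 35) + 2*√2) + 9)² = ((62 + 2*√2) + 9)² = (71 + 2*√2)²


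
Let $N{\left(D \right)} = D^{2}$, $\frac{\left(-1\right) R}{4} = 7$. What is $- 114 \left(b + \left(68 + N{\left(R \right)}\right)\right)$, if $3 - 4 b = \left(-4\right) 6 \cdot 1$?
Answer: $- \frac{195795}{2} \approx -97898.0$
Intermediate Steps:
$R = -28$ ($R = \left(-4\right) 7 = -28$)
$b = \frac{27}{4}$ ($b = \frac{3}{4} - \frac{\left(-4\right) 6 \cdot 1}{4} = \frac{3}{4} - \frac{\left(-24\right) 1}{4} = \frac{3}{4} - -6 = \frac{3}{4} + 6 = \frac{27}{4} \approx 6.75$)
$- 114 \left(b + \left(68 + N{\left(R \right)}\right)\right) = - 114 \left(\frac{27}{4} + \left(68 + \left(-28\right)^{2}\right)\right) = - 114 \left(\frac{27}{4} + \left(68 + 784\right)\right) = - 114 \left(\frac{27}{4} + 852\right) = \left(-114\right) \frac{3435}{4} = - \frac{195795}{2}$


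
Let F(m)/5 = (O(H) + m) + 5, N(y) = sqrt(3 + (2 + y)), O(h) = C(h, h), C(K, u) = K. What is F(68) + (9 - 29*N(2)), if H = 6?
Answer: 404 - 29*sqrt(7) ≈ 327.27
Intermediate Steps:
O(h) = h
N(y) = sqrt(5 + y)
F(m) = 55 + 5*m (F(m) = 5*((6 + m) + 5) = 5*(11 + m) = 55 + 5*m)
F(68) + (9 - 29*N(2)) = (55 + 5*68) + (9 - 29*sqrt(5 + 2)) = (55 + 340) + (9 - 29*sqrt(7)) = 395 + (9 - 29*sqrt(7)) = 404 - 29*sqrt(7)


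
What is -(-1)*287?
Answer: 287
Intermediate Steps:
-(-1)*287 = -1*(-287) = 287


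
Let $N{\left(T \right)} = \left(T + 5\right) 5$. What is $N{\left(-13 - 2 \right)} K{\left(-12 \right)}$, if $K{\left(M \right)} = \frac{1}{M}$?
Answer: $\frac{25}{6} \approx 4.1667$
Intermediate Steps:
$N{\left(T \right)} = 25 + 5 T$ ($N{\left(T \right)} = \left(5 + T\right) 5 = 25 + 5 T$)
$N{\left(-13 - 2 \right)} K{\left(-12 \right)} = \frac{25 + 5 \left(-13 - 2\right)}{-12} = \left(25 + 5 \left(-13 - 2\right)\right) \left(- \frac{1}{12}\right) = \left(25 + 5 \left(-15\right)\right) \left(- \frac{1}{12}\right) = \left(25 - 75\right) \left(- \frac{1}{12}\right) = \left(-50\right) \left(- \frac{1}{12}\right) = \frac{25}{6}$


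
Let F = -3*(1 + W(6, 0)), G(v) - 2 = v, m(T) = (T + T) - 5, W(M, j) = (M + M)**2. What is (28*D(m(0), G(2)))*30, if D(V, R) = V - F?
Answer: 361200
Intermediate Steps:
W(M, j) = 4*M**2 (W(M, j) = (2*M)**2 = 4*M**2)
m(T) = -5 + 2*T (m(T) = 2*T - 5 = -5 + 2*T)
G(v) = 2 + v
F = -435 (F = -3*(1 + 4*6**2) = -3*(1 + 4*36) = -3*(1 + 144) = -3*145 = -435)
D(V, R) = 435 + V (D(V, R) = V - 1*(-435) = V + 435 = 435 + V)
(28*D(m(0), G(2)))*30 = (28*(435 + (-5 + 2*0)))*30 = (28*(435 + (-5 + 0)))*30 = (28*(435 - 5))*30 = (28*430)*30 = 12040*30 = 361200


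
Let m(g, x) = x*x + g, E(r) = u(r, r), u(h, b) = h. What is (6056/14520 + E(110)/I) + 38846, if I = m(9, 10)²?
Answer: 837684920257/21564015 ≈ 38846.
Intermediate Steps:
E(r) = r
m(g, x) = g + x² (m(g, x) = x² + g = g + x²)
I = 11881 (I = (9 + 10²)² = (9 + 100)² = 109² = 11881)
(6056/14520 + E(110)/I) + 38846 = (6056/14520 + 110/11881) + 38846 = (6056*(1/14520) + 110*(1/11881)) + 38846 = (757/1815 + 110/11881) + 38846 = 9193567/21564015 + 38846 = 837684920257/21564015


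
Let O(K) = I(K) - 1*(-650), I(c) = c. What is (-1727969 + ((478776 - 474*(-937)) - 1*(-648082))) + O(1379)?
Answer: -154944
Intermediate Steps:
O(K) = 650 + K (O(K) = K - 1*(-650) = K + 650 = 650 + K)
(-1727969 + ((478776 - 474*(-937)) - 1*(-648082))) + O(1379) = (-1727969 + ((478776 - 474*(-937)) - 1*(-648082))) + (650 + 1379) = (-1727969 + ((478776 + 444138) + 648082)) + 2029 = (-1727969 + (922914 + 648082)) + 2029 = (-1727969 + 1570996) + 2029 = -156973 + 2029 = -154944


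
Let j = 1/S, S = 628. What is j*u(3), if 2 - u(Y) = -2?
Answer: 1/157 ≈ 0.0063694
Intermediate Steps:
u(Y) = 4 (u(Y) = 2 - 1*(-2) = 2 + 2 = 4)
j = 1/628 ≈ 0.0015924
j*u(3) = (1/628)*4 = 1/157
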